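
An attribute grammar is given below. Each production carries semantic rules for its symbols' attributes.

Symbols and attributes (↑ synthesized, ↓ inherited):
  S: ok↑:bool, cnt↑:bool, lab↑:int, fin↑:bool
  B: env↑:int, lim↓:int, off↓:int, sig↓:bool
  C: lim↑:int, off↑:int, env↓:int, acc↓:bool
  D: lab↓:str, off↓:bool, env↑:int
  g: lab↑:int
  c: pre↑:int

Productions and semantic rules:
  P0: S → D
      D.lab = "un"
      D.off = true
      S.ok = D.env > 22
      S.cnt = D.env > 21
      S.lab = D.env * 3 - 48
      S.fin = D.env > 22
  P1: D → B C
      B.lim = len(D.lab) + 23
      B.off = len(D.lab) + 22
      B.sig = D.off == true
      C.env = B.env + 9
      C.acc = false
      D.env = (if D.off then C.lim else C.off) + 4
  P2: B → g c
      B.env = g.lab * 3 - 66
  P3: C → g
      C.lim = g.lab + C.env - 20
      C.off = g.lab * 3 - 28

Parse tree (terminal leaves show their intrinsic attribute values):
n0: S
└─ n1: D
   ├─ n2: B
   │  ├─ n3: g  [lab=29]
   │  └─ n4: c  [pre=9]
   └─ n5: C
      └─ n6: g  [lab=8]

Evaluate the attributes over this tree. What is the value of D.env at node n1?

22

1. n1.lab = "un"  ["un"]
2. n1.off = true  [true]
3. n2.lim = 25  [len(D.lab) + 23]
4. n2.off = 24  [len(D.lab) + 22]
5. n2.sig = true  [D.off == true]
6. n3.lab = 29  [terminal]
7. n4.pre = 9  [terminal]
8. n2.env = 21  [g.lab * 3 - 66]
9. n5.env = 30  [B.env + 9]
10. n5.acc = false  [false]
11. n6.lab = 8  [terminal]
12. n5.lim = 18  [g.lab + C.env - 20]
13. n5.off = -4  [g.lab * 3 - 28]
14. n1.env = 22  [(if D.off then C.lim else C.off) + 4]
15. n0.ok = false  [D.env > 22]
16. n0.cnt = true  [D.env > 21]
17. n0.lab = 18  [D.env * 3 - 48]
18. n0.fin = false  [D.env > 22]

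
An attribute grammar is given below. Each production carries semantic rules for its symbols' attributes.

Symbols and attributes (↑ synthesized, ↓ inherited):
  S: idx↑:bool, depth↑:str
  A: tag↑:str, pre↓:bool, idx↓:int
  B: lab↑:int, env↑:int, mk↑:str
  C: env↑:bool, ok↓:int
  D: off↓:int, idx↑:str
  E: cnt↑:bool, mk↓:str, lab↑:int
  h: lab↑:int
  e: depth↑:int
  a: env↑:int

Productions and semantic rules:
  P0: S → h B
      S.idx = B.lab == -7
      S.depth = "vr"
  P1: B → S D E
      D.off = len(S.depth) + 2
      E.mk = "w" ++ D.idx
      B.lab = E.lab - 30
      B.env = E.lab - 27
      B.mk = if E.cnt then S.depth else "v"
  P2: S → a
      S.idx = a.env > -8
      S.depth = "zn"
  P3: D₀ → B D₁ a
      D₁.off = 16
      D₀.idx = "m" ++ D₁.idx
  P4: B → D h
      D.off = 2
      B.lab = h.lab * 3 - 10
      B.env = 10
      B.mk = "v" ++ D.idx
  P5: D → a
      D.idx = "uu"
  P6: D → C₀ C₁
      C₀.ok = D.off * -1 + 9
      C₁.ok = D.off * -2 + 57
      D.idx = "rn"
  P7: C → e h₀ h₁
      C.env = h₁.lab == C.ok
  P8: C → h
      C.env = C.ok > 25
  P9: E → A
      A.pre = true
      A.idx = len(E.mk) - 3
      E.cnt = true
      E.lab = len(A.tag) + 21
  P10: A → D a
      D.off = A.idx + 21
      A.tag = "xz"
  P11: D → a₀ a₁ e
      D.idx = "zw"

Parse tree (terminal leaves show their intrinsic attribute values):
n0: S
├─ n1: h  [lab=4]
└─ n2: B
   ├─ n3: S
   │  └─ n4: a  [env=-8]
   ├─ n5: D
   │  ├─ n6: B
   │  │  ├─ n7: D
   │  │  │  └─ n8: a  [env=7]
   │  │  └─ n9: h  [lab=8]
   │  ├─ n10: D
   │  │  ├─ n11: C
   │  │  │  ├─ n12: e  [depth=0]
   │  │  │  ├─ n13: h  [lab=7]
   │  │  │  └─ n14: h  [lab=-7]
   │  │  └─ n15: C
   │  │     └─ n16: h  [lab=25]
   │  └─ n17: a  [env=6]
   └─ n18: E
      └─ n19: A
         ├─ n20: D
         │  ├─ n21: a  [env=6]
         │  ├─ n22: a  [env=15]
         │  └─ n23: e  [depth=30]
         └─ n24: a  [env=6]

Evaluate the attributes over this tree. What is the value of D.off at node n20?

22

1. n1.lab = 4  [terminal]
2. n4.env = -8  [terminal]
3. n3.idx = false  [a.env > -8]
4. n3.depth = "zn"  ["zn"]
5. n5.off = 4  [len(S.depth) + 2]
6. n7.off = 2  [2]
7. n8.env = 7  [terminal]
8. n7.idx = "uu"  ["uu"]
9. n9.lab = 8  [terminal]
10. n6.lab = 14  [h.lab * 3 - 10]
11. n6.env = 10  [10]
12. n6.mk = "vuu"  ["v" ++ D.idx]
13. n10.off = 16  [16]
14. n11.ok = -7  [D.off * -1 + 9]
15. n12.depth = 0  [terminal]
16. n13.lab = 7  [terminal]
17. n14.lab = -7  [terminal]
18. n11.env = true  [h₁.lab == C.ok]
19. n15.ok = 25  [D.off * -2 + 57]
20. n16.lab = 25  [terminal]
21. n15.env = false  [C.ok > 25]
22. n10.idx = "rn"  ["rn"]
23. n17.env = 6  [terminal]
24. n5.idx = "mrn"  ["m" ++ D₁.idx]
25. n18.mk = "wmrn"  ["w" ++ D.idx]
26. n19.pre = true  [true]
27. n19.idx = 1  [len(E.mk) - 3]
28. n20.off = 22  [A.idx + 21]
29. n21.env = 6  [terminal]
30. n22.env = 15  [terminal]
31. n23.depth = 30  [terminal]
32. n20.idx = "zw"  ["zw"]
33. n24.env = 6  [terminal]
34. n19.tag = "xz"  ["xz"]
35. n18.cnt = true  [true]
36. n18.lab = 23  [len(A.tag) + 21]
37. n2.lab = -7  [E.lab - 30]
38. n2.env = -4  [E.lab - 27]
39. n2.mk = "zn"  [if E.cnt then S.depth else "v"]
40. n0.idx = true  [B.lab == -7]
41. n0.depth = "vr"  ["vr"]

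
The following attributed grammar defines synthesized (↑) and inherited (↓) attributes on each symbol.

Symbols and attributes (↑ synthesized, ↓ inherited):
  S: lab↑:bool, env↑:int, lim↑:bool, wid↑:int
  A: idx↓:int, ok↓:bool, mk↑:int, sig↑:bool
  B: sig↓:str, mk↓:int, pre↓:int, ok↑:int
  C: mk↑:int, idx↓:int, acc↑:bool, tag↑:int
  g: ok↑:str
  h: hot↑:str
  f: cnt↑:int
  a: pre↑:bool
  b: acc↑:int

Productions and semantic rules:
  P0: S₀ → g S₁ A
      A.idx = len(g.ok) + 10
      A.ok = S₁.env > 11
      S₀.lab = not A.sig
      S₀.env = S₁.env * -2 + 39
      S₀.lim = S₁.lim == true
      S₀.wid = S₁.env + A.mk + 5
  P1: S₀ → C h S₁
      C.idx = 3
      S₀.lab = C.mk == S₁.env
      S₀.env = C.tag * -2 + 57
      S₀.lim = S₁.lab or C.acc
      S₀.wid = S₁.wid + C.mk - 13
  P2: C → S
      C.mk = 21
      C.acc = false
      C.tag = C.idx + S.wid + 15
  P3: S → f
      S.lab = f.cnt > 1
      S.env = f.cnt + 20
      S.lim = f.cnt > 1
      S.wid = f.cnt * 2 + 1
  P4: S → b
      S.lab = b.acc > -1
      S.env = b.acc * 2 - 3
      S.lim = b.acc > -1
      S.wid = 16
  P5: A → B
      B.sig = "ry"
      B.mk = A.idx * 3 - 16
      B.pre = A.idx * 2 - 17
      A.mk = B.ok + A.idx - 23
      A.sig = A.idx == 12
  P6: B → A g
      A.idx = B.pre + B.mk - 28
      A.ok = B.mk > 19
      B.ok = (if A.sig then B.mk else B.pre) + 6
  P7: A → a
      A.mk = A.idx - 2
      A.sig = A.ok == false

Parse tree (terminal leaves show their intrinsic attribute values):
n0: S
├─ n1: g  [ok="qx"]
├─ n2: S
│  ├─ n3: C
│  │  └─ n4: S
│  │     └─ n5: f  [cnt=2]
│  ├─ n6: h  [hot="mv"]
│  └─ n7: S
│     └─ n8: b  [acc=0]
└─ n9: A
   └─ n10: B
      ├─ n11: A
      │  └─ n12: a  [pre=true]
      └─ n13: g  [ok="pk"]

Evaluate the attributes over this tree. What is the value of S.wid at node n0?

18

1. n1.ok = "qx"  [terminal]
2. n3.idx = 3  [3]
3. n5.cnt = 2  [terminal]
4. n4.lab = true  [f.cnt > 1]
5. n4.env = 22  [f.cnt + 20]
6. n4.lim = true  [f.cnt > 1]
7. n4.wid = 5  [f.cnt * 2 + 1]
8. n3.mk = 21  [21]
9. n3.acc = false  [false]
10. n3.tag = 23  [C.idx + S.wid + 15]
11. n6.hot = "mv"  [terminal]
12. n8.acc = 0  [terminal]
13. n7.lab = true  [b.acc > -1]
14. n7.env = -3  [b.acc * 2 - 3]
15. n7.lim = true  [b.acc > -1]
16. n7.wid = 16  [16]
17. n2.lab = false  [C.mk == S₁.env]
18. n2.env = 11  [C.tag * -2 + 57]
19. n2.lim = true  [S₁.lab or C.acc]
20. n2.wid = 24  [S₁.wid + C.mk - 13]
21. n9.idx = 12  [len(g.ok) + 10]
22. n9.ok = false  [S₁.env > 11]
23. n10.sig = "ry"  ["ry"]
24. n10.mk = 20  [A.idx * 3 - 16]
25. n10.pre = 7  [A.idx * 2 - 17]
26. n11.idx = -1  [B.pre + B.mk - 28]
27. n11.ok = true  [B.mk > 19]
28. n12.pre = true  [terminal]
29. n11.mk = -3  [A.idx - 2]
30. n11.sig = false  [A.ok == false]
31. n13.ok = "pk"  [terminal]
32. n10.ok = 13  [(if A.sig then B.mk else B.pre) + 6]
33. n9.mk = 2  [B.ok + A.idx - 23]
34. n9.sig = true  [A.idx == 12]
35. n0.lab = false  [not A.sig]
36. n0.env = 17  [S₁.env * -2 + 39]
37. n0.lim = true  [S₁.lim == true]
38. n0.wid = 18  [S₁.env + A.mk + 5]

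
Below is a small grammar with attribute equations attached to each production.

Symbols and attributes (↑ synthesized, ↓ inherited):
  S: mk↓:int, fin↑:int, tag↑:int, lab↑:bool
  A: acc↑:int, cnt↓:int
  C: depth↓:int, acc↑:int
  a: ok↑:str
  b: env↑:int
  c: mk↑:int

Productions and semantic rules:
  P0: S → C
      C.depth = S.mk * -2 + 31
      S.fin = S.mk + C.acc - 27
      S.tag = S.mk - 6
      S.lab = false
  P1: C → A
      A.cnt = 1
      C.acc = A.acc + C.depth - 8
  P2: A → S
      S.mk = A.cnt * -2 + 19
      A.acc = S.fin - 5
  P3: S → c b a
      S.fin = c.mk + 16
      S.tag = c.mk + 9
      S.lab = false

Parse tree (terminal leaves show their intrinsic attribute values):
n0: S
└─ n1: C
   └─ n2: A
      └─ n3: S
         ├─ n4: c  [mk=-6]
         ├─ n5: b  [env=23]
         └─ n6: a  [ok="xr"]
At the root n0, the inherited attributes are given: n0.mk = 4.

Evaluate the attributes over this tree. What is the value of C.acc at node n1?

1. n0.mk = 4  [given at root]
2. n1.depth = 23  [S.mk * -2 + 31]
3. n2.cnt = 1  [1]
4. n3.mk = 17  [A.cnt * -2 + 19]
5. n4.mk = -6  [terminal]
6. n5.env = 23  [terminal]
7. n6.ok = "xr"  [terminal]
8. n3.fin = 10  [c.mk + 16]
9. n3.tag = 3  [c.mk + 9]
10. n3.lab = false  [false]
11. n2.acc = 5  [S.fin - 5]
12. n1.acc = 20  [A.acc + C.depth - 8]
13. n0.fin = -3  [S.mk + C.acc - 27]
14. n0.tag = -2  [S.mk - 6]
15. n0.lab = false  [false]

20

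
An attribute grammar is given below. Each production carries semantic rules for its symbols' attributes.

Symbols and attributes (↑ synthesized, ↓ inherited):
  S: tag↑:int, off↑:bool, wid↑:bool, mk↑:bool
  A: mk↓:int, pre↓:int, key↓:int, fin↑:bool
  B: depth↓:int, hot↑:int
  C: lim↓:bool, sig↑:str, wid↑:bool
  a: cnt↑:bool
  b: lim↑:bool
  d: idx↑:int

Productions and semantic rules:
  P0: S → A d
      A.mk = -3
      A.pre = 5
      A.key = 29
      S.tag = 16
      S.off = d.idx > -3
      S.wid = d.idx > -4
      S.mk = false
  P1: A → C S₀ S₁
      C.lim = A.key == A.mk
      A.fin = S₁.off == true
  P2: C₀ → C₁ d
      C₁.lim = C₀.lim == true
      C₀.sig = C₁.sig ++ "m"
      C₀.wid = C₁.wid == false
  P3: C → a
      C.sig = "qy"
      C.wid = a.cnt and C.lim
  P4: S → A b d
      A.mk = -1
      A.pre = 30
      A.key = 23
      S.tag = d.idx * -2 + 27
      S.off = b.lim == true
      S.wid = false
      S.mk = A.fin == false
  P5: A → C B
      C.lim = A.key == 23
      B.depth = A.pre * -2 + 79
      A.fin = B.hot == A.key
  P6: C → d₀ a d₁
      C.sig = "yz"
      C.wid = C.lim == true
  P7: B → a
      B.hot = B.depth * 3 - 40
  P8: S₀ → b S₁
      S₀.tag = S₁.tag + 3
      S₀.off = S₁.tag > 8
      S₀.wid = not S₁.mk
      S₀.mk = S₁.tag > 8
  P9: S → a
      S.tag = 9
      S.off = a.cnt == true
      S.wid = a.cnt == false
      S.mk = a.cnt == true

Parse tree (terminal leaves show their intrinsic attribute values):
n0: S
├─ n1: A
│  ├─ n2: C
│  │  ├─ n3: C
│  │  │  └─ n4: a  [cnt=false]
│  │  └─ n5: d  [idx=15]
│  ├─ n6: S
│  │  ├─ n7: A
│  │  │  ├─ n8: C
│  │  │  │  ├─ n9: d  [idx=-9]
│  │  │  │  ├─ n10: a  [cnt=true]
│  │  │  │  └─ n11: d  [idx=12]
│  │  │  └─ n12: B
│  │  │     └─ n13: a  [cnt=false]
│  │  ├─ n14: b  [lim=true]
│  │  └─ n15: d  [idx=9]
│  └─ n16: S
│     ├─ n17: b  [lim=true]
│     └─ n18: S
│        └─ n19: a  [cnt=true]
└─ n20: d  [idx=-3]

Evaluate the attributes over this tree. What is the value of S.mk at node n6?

1. n1.mk = -3  [-3]
2. n1.pre = 5  [5]
3. n1.key = 29  [29]
4. n2.lim = false  [A.key == A.mk]
5. n3.lim = false  [C₀.lim == true]
6. n4.cnt = false  [terminal]
7. n3.sig = "qy"  ["qy"]
8. n3.wid = false  [a.cnt and C.lim]
9. n5.idx = 15  [terminal]
10. n2.sig = "qym"  [C₁.sig ++ "m"]
11. n2.wid = true  [C₁.wid == false]
12. n7.mk = -1  [-1]
13. n7.pre = 30  [30]
14. n7.key = 23  [23]
15. n8.lim = true  [A.key == 23]
16. n9.idx = -9  [terminal]
17. n10.cnt = true  [terminal]
18. n11.idx = 12  [terminal]
19. n8.sig = "yz"  ["yz"]
20. n8.wid = true  [C.lim == true]
21. n12.depth = 19  [A.pre * -2 + 79]
22. n13.cnt = false  [terminal]
23. n12.hot = 17  [B.depth * 3 - 40]
24. n7.fin = false  [B.hot == A.key]
25. n14.lim = true  [terminal]
26. n15.idx = 9  [terminal]
27. n6.tag = 9  [d.idx * -2 + 27]
28. n6.off = true  [b.lim == true]
29. n6.wid = false  [false]
30. n6.mk = true  [A.fin == false]
31. n17.lim = true  [terminal]
32. n19.cnt = true  [terminal]
33. n18.tag = 9  [9]
34. n18.off = true  [a.cnt == true]
35. n18.wid = false  [a.cnt == false]
36. n18.mk = true  [a.cnt == true]
37. n16.tag = 12  [S₁.tag + 3]
38. n16.off = true  [S₁.tag > 8]
39. n16.wid = false  [not S₁.mk]
40. n16.mk = true  [S₁.tag > 8]
41. n1.fin = true  [S₁.off == true]
42. n20.idx = -3  [terminal]
43. n0.tag = 16  [16]
44. n0.off = false  [d.idx > -3]
45. n0.wid = true  [d.idx > -4]
46. n0.mk = false  [false]

true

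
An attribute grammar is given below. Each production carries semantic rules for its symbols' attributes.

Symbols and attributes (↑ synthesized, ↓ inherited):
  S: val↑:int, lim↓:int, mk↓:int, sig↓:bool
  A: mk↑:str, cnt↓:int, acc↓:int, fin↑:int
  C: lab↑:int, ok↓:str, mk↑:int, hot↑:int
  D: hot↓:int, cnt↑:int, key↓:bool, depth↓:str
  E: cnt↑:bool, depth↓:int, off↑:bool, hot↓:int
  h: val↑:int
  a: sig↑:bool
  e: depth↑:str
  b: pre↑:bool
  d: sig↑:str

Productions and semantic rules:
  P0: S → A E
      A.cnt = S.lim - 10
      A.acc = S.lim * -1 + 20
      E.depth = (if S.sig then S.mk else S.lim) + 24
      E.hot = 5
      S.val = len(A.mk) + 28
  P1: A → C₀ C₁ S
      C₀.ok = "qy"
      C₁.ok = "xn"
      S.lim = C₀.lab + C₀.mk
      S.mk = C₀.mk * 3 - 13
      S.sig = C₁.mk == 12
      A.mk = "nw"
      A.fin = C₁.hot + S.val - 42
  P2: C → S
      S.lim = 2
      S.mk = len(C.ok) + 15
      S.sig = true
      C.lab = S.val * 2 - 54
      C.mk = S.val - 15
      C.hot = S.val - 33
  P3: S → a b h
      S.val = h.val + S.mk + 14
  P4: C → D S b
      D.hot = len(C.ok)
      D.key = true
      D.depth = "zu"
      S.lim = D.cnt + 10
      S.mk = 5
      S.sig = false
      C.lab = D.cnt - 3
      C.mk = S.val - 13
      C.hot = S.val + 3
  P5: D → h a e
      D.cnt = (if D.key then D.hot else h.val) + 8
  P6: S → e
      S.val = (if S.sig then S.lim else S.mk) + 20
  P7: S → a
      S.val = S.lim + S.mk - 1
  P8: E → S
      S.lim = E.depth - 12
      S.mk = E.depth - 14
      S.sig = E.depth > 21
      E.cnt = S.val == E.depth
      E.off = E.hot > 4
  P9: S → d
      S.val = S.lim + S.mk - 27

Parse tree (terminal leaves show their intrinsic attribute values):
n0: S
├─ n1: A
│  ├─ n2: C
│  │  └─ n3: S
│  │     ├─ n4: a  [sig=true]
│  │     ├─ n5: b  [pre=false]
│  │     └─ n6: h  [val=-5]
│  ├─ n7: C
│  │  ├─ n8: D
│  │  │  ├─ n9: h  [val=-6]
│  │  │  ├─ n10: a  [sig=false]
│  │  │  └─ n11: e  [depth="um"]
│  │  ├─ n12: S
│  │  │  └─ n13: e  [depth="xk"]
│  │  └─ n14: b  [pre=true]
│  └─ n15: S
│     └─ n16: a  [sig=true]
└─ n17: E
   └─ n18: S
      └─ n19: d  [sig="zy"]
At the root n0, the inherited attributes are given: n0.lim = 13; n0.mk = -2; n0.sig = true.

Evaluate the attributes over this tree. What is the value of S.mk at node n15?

1. n0.lim = 13  [given at root]
2. n0.mk = -2  [given at root]
3. n0.sig = true  [given at root]
4. n1.cnt = 3  [S.lim - 10]
5. n1.acc = 7  [S.lim * -1 + 20]
6. n2.ok = "qy"  ["qy"]
7. n3.lim = 2  [2]
8. n3.mk = 17  [len(C.ok) + 15]
9. n3.sig = true  [true]
10. n4.sig = true  [terminal]
11. n5.pre = false  [terminal]
12. n6.val = -5  [terminal]
13. n3.val = 26  [h.val + S.mk + 14]
14. n2.lab = -2  [S.val * 2 - 54]
15. n2.mk = 11  [S.val - 15]
16. n2.hot = -7  [S.val - 33]
17. n7.ok = "xn"  ["xn"]
18. n8.hot = 2  [len(C.ok)]
19. n8.key = true  [true]
20. n8.depth = "zu"  ["zu"]
21. n9.val = -6  [terminal]
22. n10.sig = false  [terminal]
23. n11.depth = "um"  [terminal]
24. n8.cnt = 10  [(if D.key then D.hot else h.val) + 8]
25. n12.lim = 20  [D.cnt + 10]
26. n12.mk = 5  [5]
27. n12.sig = false  [false]
28. n13.depth = "xk"  [terminal]
29. n12.val = 25  [(if S.sig then S.lim else S.mk) + 20]
30. n14.pre = true  [terminal]
31. n7.lab = 7  [D.cnt - 3]
32. n7.mk = 12  [S.val - 13]
33. n7.hot = 28  [S.val + 3]
34. n15.lim = 9  [C₀.lab + C₀.mk]
35. n15.mk = 20  [C₀.mk * 3 - 13]
36. n15.sig = true  [C₁.mk == 12]
37. n16.sig = true  [terminal]
38. n15.val = 28  [S.lim + S.mk - 1]
39. n1.mk = "nw"  ["nw"]
40. n1.fin = 14  [C₁.hot + S.val - 42]
41. n17.depth = 22  [(if S.sig then S.mk else S.lim) + 24]
42. n17.hot = 5  [5]
43. n18.lim = 10  [E.depth - 12]
44. n18.mk = 8  [E.depth - 14]
45. n18.sig = true  [E.depth > 21]
46. n19.sig = "zy"  [terminal]
47. n18.val = -9  [S.lim + S.mk - 27]
48. n17.cnt = false  [S.val == E.depth]
49. n17.off = true  [E.hot > 4]
50. n0.val = 30  [len(A.mk) + 28]

20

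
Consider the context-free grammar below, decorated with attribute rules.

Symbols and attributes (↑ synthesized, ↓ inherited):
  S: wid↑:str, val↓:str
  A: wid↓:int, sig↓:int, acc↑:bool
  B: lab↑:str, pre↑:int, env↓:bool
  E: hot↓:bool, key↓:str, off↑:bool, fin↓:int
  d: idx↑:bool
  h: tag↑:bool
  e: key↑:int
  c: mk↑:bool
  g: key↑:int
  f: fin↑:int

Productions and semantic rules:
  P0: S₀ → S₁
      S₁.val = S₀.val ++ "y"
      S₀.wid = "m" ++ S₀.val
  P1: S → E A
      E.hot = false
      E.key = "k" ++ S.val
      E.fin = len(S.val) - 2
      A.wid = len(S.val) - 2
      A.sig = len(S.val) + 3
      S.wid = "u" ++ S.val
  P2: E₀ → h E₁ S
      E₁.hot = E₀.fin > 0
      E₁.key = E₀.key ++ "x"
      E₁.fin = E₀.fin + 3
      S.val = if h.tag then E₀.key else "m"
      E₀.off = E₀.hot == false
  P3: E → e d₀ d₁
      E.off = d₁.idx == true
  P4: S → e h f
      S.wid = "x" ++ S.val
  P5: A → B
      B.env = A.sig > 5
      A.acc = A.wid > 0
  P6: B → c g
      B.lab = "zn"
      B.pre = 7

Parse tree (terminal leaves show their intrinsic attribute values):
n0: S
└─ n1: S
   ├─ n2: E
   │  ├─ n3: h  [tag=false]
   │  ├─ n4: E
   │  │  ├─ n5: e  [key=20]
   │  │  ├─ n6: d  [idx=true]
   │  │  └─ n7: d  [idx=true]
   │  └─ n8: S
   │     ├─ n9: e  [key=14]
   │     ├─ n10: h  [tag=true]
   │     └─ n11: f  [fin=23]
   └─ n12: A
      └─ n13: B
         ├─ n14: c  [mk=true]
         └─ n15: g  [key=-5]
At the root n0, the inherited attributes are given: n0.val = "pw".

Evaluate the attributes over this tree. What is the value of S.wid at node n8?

"xm"

1. n0.val = "pw"  [given at root]
2. n1.val = "pwy"  [S₀.val ++ "y"]
3. n2.hot = false  [false]
4. n2.key = "kpwy"  ["k" ++ S.val]
5. n2.fin = 1  [len(S.val) - 2]
6. n3.tag = false  [terminal]
7. n4.hot = true  [E₀.fin > 0]
8. n4.key = "kpwyx"  [E₀.key ++ "x"]
9. n4.fin = 4  [E₀.fin + 3]
10. n5.key = 20  [terminal]
11. n6.idx = true  [terminal]
12. n7.idx = true  [terminal]
13. n4.off = true  [d₁.idx == true]
14. n8.val = "m"  [if h.tag then E₀.key else "m"]
15. n9.key = 14  [terminal]
16. n10.tag = true  [terminal]
17. n11.fin = 23  [terminal]
18. n8.wid = "xm"  ["x" ++ S.val]
19. n2.off = true  [E₀.hot == false]
20. n12.wid = 1  [len(S.val) - 2]
21. n12.sig = 6  [len(S.val) + 3]
22. n13.env = true  [A.sig > 5]
23. n14.mk = true  [terminal]
24. n15.key = -5  [terminal]
25. n13.lab = "zn"  ["zn"]
26. n13.pre = 7  [7]
27. n12.acc = true  [A.wid > 0]
28. n1.wid = "upwy"  ["u" ++ S.val]
29. n0.wid = "mpw"  ["m" ++ S₀.val]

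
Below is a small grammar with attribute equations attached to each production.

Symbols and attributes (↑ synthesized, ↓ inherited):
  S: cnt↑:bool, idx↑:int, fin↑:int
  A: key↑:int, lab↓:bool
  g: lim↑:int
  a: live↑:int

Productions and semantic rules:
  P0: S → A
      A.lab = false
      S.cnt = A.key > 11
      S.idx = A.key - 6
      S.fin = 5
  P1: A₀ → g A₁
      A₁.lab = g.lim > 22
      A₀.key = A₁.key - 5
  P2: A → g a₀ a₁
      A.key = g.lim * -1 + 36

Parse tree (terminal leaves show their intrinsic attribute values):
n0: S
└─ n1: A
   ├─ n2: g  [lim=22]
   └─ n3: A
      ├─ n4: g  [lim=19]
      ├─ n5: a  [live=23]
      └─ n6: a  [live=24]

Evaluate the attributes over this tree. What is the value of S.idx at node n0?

6

1. n1.lab = false  [false]
2. n2.lim = 22  [terminal]
3. n3.lab = false  [g.lim > 22]
4. n4.lim = 19  [terminal]
5. n5.live = 23  [terminal]
6. n6.live = 24  [terminal]
7. n3.key = 17  [g.lim * -1 + 36]
8. n1.key = 12  [A₁.key - 5]
9. n0.cnt = true  [A.key > 11]
10. n0.idx = 6  [A.key - 6]
11. n0.fin = 5  [5]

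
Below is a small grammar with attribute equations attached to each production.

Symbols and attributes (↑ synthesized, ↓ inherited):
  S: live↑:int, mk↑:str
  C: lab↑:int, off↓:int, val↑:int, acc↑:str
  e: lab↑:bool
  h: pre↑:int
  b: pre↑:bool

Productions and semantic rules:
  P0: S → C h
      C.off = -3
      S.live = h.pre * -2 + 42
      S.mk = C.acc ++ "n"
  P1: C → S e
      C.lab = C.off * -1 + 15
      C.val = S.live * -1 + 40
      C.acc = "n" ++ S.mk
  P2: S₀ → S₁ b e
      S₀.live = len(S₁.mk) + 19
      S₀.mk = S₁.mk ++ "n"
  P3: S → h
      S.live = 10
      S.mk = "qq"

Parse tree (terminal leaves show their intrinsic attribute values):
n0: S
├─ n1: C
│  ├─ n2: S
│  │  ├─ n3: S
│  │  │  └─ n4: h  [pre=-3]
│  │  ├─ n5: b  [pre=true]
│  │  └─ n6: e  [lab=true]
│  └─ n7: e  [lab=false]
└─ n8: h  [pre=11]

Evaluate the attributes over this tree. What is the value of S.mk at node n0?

"nqqnn"

1. n1.off = -3  [-3]
2. n4.pre = -3  [terminal]
3. n3.live = 10  [10]
4. n3.mk = "qq"  ["qq"]
5. n5.pre = true  [terminal]
6. n6.lab = true  [terminal]
7. n2.live = 21  [len(S₁.mk) + 19]
8. n2.mk = "qqn"  [S₁.mk ++ "n"]
9. n7.lab = false  [terminal]
10. n1.lab = 18  [C.off * -1 + 15]
11. n1.val = 19  [S.live * -1 + 40]
12. n1.acc = "nqqn"  ["n" ++ S.mk]
13. n8.pre = 11  [terminal]
14. n0.live = 20  [h.pre * -2 + 42]
15. n0.mk = "nqqnn"  [C.acc ++ "n"]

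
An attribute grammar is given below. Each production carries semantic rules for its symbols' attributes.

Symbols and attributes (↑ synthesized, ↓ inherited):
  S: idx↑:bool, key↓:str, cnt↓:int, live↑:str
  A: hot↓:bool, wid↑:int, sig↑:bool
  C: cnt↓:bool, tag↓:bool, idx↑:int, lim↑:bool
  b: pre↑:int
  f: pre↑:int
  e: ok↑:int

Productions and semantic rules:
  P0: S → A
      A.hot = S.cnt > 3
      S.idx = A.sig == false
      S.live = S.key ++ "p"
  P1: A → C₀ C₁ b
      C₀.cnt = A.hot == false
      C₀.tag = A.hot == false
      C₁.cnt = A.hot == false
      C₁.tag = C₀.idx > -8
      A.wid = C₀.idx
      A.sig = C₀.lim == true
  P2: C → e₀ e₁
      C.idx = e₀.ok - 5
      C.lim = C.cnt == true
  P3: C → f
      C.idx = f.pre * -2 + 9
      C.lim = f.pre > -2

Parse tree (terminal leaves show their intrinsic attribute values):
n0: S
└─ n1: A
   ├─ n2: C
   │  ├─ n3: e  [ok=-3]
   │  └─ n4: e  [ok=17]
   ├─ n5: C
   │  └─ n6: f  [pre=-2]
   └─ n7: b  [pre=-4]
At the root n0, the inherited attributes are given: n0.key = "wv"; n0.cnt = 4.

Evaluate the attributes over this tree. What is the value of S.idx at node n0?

true

1. n0.key = "wv"  [given at root]
2. n0.cnt = 4  [given at root]
3. n1.hot = true  [S.cnt > 3]
4. n2.cnt = false  [A.hot == false]
5. n2.tag = false  [A.hot == false]
6. n3.ok = -3  [terminal]
7. n4.ok = 17  [terminal]
8. n2.idx = -8  [e₀.ok - 5]
9. n2.lim = false  [C.cnt == true]
10. n5.cnt = false  [A.hot == false]
11. n5.tag = false  [C₀.idx > -8]
12. n6.pre = -2  [terminal]
13. n5.idx = 13  [f.pre * -2 + 9]
14. n5.lim = false  [f.pre > -2]
15. n7.pre = -4  [terminal]
16. n1.wid = -8  [C₀.idx]
17. n1.sig = false  [C₀.lim == true]
18. n0.idx = true  [A.sig == false]
19. n0.live = "wvp"  [S.key ++ "p"]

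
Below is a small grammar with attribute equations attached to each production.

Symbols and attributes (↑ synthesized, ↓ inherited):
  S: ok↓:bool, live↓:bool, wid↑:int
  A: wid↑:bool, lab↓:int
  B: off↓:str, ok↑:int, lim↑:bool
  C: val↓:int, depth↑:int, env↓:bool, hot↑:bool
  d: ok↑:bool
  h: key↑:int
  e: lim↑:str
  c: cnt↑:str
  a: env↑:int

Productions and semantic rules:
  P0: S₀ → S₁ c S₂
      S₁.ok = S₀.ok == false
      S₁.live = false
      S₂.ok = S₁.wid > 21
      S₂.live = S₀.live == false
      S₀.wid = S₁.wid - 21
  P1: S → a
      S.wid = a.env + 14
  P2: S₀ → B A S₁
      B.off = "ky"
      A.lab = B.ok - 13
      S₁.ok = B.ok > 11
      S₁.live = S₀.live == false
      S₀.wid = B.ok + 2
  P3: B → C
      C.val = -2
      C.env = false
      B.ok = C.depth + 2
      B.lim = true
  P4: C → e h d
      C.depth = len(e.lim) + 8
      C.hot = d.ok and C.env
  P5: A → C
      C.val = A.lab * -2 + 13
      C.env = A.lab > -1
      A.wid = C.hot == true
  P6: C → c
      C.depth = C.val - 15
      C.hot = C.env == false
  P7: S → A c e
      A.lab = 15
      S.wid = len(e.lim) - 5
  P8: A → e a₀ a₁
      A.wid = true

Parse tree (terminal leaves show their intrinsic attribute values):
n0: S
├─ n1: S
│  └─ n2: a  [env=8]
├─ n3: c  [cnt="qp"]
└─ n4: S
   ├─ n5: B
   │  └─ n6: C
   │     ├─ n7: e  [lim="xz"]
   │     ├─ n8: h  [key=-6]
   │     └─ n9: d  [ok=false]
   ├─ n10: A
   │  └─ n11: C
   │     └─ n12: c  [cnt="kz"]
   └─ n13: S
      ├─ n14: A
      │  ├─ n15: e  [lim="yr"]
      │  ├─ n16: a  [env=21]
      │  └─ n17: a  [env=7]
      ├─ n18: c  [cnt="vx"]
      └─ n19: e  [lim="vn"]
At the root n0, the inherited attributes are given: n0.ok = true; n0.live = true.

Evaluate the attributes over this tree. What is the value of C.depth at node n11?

0

1. n0.ok = true  [given at root]
2. n0.live = true  [given at root]
3. n1.ok = false  [S₀.ok == false]
4. n1.live = false  [false]
5. n2.env = 8  [terminal]
6. n1.wid = 22  [a.env + 14]
7. n3.cnt = "qp"  [terminal]
8. n4.ok = true  [S₁.wid > 21]
9. n4.live = false  [S₀.live == false]
10. n5.off = "ky"  ["ky"]
11. n6.val = -2  [-2]
12. n6.env = false  [false]
13. n7.lim = "xz"  [terminal]
14. n8.key = -6  [terminal]
15. n9.ok = false  [terminal]
16. n6.depth = 10  [len(e.lim) + 8]
17. n6.hot = false  [d.ok and C.env]
18. n5.ok = 12  [C.depth + 2]
19. n5.lim = true  [true]
20. n10.lab = -1  [B.ok - 13]
21. n11.val = 15  [A.lab * -2 + 13]
22. n11.env = false  [A.lab > -1]
23. n12.cnt = "kz"  [terminal]
24. n11.depth = 0  [C.val - 15]
25. n11.hot = true  [C.env == false]
26. n10.wid = true  [C.hot == true]
27. n13.ok = true  [B.ok > 11]
28. n13.live = true  [S₀.live == false]
29. n14.lab = 15  [15]
30. n15.lim = "yr"  [terminal]
31. n16.env = 21  [terminal]
32. n17.env = 7  [terminal]
33. n14.wid = true  [true]
34. n18.cnt = "vx"  [terminal]
35. n19.lim = "vn"  [terminal]
36. n13.wid = -3  [len(e.lim) - 5]
37. n4.wid = 14  [B.ok + 2]
38. n0.wid = 1  [S₁.wid - 21]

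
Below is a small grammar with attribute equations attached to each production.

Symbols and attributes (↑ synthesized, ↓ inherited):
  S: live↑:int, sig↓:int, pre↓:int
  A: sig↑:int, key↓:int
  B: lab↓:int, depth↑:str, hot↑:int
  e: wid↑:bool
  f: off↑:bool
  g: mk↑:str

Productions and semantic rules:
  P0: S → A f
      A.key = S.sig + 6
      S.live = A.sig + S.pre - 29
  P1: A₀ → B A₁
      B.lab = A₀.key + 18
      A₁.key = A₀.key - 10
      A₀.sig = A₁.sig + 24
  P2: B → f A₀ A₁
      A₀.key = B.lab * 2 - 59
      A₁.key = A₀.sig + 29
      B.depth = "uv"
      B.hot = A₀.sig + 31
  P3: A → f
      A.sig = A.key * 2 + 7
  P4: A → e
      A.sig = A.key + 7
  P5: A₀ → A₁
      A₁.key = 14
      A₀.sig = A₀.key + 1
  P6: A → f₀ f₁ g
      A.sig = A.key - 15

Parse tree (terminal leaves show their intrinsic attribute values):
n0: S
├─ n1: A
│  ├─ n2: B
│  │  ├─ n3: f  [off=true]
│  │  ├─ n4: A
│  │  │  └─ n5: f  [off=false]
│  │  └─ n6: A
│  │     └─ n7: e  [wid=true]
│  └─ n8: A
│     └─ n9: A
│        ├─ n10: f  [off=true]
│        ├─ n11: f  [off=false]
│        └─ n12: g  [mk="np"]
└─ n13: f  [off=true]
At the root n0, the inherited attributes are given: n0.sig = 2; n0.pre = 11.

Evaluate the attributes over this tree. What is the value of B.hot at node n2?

1. n0.sig = 2  [given at root]
2. n0.pre = 11  [given at root]
3. n1.key = 8  [S.sig + 6]
4. n2.lab = 26  [A₀.key + 18]
5. n3.off = true  [terminal]
6. n4.key = -7  [B.lab * 2 - 59]
7. n5.off = false  [terminal]
8. n4.sig = -7  [A.key * 2 + 7]
9. n6.key = 22  [A₀.sig + 29]
10. n7.wid = true  [terminal]
11. n6.sig = 29  [A.key + 7]
12. n2.depth = "uv"  ["uv"]
13. n2.hot = 24  [A₀.sig + 31]
14. n8.key = -2  [A₀.key - 10]
15. n9.key = 14  [14]
16. n10.off = true  [terminal]
17. n11.off = false  [terminal]
18. n12.mk = "np"  [terminal]
19. n9.sig = -1  [A.key - 15]
20. n8.sig = -1  [A₀.key + 1]
21. n1.sig = 23  [A₁.sig + 24]
22. n13.off = true  [terminal]
23. n0.live = 5  [A.sig + S.pre - 29]

24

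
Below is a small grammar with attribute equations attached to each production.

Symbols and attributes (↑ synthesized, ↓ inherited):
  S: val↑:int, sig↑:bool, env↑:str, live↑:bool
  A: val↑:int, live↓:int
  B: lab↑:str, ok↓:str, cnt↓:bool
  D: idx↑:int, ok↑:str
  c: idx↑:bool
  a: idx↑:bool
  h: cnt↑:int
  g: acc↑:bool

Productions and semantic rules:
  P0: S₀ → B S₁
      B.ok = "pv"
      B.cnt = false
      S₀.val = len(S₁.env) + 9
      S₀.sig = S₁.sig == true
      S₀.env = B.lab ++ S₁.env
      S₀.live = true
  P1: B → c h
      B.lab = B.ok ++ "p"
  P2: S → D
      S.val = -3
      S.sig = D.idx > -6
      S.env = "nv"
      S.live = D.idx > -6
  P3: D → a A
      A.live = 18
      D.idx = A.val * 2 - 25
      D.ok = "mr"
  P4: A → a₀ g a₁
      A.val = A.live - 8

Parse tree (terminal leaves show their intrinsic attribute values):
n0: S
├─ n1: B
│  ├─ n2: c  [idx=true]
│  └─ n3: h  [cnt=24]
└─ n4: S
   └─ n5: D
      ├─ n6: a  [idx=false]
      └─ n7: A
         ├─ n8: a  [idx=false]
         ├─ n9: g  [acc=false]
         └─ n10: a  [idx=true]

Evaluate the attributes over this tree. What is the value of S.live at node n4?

true

1. n1.ok = "pv"  ["pv"]
2. n1.cnt = false  [false]
3. n2.idx = true  [terminal]
4. n3.cnt = 24  [terminal]
5. n1.lab = "pvp"  [B.ok ++ "p"]
6. n6.idx = false  [terminal]
7. n7.live = 18  [18]
8. n8.idx = false  [terminal]
9. n9.acc = false  [terminal]
10. n10.idx = true  [terminal]
11. n7.val = 10  [A.live - 8]
12. n5.idx = -5  [A.val * 2 - 25]
13. n5.ok = "mr"  ["mr"]
14. n4.val = -3  [-3]
15. n4.sig = true  [D.idx > -6]
16. n4.env = "nv"  ["nv"]
17. n4.live = true  [D.idx > -6]
18. n0.val = 11  [len(S₁.env) + 9]
19. n0.sig = true  [S₁.sig == true]
20. n0.env = "pvpnv"  [B.lab ++ S₁.env]
21. n0.live = true  [true]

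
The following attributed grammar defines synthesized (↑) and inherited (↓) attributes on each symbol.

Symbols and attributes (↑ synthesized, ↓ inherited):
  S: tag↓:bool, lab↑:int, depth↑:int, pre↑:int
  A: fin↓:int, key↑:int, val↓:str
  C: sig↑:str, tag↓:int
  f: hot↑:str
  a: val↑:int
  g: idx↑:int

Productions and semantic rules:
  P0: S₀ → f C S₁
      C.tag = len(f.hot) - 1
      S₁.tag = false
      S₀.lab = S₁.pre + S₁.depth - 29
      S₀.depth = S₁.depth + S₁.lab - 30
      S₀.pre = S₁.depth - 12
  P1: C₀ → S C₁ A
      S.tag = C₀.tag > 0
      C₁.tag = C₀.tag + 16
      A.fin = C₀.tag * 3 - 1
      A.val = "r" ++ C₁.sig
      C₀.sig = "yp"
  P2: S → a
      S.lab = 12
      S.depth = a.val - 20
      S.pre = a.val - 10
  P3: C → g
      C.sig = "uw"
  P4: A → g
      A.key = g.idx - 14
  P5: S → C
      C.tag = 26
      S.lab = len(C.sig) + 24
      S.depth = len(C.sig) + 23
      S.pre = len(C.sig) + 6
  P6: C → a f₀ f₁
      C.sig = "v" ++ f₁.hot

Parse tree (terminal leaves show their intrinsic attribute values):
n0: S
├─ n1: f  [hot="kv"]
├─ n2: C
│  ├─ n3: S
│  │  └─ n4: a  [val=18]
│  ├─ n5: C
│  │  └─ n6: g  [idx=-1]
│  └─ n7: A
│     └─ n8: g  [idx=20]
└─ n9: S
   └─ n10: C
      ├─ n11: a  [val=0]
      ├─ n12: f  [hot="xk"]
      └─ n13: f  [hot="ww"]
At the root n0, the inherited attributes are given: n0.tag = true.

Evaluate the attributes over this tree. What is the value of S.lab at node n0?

1. n0.tag = true  [given at root]
2. n1.hot = "kv"  [terminal]
3. n2.tag = 1  [len(f.hot) - 1]
4. n3.tag = true  [C₀.tag > 0]
5. n4.val = 18  [terminal]
6. n3.lab = 12  [12]
7. n3.depth = -2  [a.val - 20]
8. n3.pre = 8  [a.val - 10]
9. n5.tag = 17  [C₀.tag + 16]
10. n6.idx = -1  [terminal]
11. n5.sig = "uw"  ["uw"]
12. n7.fin = 2  [C₀.tag * 3 - 1]
13. n7.val = "ruw"  ["r" ++ C₁.sig]
14. n8.idx = 20  [terminal]
15. n7.key = 6  [g.idx - 14]
16. n2.sig = "yp"  ["yp"]
17. n9.tag = false  [false]
18. n10.tag = 26  [26]
19. n11.val = 0  [terminal]
20. n12.hot = "xk"  [terminal]
21. n13.hot = "ww"  [terminal]
22. n10.sig = "vww"  ["v" ++ f₁.hot]
23. n9.lab = 27  [len(C.sig) + 24]
24. n9.depth = 26  [len(C.sig) + 23]
25. n9.pre = 9  [len(C.sig) + 6]
26. n0.lab = 6  [S₁.pre + S₁.depth - 29]
27. n0.depth = 23  [S₁.depth + S₁.lab - 30]
28. n0.pre = 14  [S₁.depth - 12]

6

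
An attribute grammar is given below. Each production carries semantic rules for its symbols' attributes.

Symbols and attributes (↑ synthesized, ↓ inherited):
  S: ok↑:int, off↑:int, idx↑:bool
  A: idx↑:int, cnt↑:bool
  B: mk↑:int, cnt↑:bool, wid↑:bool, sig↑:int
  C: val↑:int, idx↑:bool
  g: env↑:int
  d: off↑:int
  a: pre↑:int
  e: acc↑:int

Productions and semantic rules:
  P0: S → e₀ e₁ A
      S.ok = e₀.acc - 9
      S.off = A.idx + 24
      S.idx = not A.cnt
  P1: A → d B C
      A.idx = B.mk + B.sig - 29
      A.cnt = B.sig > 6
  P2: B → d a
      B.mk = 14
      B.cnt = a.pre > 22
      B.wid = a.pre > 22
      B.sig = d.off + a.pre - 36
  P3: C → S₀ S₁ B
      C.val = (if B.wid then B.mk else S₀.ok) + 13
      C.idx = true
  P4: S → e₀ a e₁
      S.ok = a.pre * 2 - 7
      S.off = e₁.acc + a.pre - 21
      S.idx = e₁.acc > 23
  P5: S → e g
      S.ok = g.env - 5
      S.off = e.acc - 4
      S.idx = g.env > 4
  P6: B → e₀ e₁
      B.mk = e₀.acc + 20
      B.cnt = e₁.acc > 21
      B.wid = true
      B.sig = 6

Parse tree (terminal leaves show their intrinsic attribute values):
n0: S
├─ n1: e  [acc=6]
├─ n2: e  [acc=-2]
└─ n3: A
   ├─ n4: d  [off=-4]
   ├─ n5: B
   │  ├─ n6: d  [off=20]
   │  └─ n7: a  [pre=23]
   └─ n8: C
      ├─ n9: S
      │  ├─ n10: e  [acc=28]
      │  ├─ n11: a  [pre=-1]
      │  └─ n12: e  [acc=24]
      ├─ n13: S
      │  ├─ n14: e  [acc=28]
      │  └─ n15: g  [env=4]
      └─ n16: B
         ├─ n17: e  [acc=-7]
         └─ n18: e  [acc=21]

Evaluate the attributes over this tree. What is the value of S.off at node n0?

1. n1.acc = 6  [terminal]
2. n2.acc = -2  [terminal]
3. n4.off = -4  [terminal]
4. n6.off = 20  [terminal]
5. n7.pre = 23  [terminal]
6. n5.mk = 14  [14]
7. n5.cnt = true  [a.pre > 22]
8. n5.wid = true  [a.pre > 22]
9. n5.sig = 7  [d.off + a.pre - 36]
10. n10.acc = 28  [terminal]
11. n11.pre = -1  [terminal]
12. n12.acc = 24  [terminal]
13. n9.ok = -9  [a.pre * 2 - 7]
14. n9.off = 2  [e₁.acc + a.pre - 21]
15. n9.idx = true  [e₁.acc > 23]
16. n14.acc = 28  [terminal]
17. n15.env = 4  [terminal]
18. n13.ok = -1  [g.env - 5]
19. n13.off = 24  [e.acc - 4]
20. n13.idx = false  [g.env > 4]
21. n17.acc = -7  [terminal]
22. n18.acc = 21  [terminal]
23. n16.mk = 13  [e₀.acc + 20]
24. n16.cnt = false  [e₁.acc > 21]
25. n16.wid = true  [true]
26. n16.sig = 6  [6]
27. n8.val = 26  [(if B.wid then B.mk else S₀.ok) + 13]
28. n8.idx = true  [true]
29. n3.idx = -8  [B.mk + B.sig - 29]
30. n3.cnt = true  [B.sig > 6]
31. n0.ok = -3  [e₀.acc - 9]
32. n0.off = 16  [A.idx + 24]
33. n0.idx = false  [not A.cnt]

16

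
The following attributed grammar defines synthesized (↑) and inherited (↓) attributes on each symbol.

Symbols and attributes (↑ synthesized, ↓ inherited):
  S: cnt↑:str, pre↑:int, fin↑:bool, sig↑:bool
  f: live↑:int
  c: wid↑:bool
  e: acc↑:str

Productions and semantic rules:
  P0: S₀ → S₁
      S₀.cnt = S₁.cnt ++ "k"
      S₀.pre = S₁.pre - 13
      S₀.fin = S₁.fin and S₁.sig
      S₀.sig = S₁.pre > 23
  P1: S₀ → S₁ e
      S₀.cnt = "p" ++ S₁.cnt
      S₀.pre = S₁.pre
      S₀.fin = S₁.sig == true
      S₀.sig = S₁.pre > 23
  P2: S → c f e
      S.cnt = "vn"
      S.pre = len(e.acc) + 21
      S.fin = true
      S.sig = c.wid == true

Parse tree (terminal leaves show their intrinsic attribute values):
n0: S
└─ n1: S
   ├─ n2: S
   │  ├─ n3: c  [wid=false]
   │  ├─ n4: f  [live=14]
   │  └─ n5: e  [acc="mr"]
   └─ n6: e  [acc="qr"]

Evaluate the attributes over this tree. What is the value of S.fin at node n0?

false

1. n3.wid = false  [terminal]
2. n4.live = 14  [terminal]
3. n5.acc = "mr"  [terminal]
4. n2.cnt = "vn"  ["vn"]
5. n2.pre = 23  [len(e.acc) + 21]
6. n2.fin = true  [true]
7. n2.sig = false  [c.wid == true]
8. n6.acc = "qr"  [terminal]
9. n1.cnt = "pvn"  ["p" ++ S₁.cnt]
10. n1.pre = 23  [S₁.pre]
11. n1.fin = false  [S₁.sig == true]
12. n1.sig = false  [S₁.pre > 23]
13. n0.cnt = "pvnk"  [S₁.cnt ++ "k"]
14. n0.pre = 10  [S₁.pre - 13]
15. n0.fin = false  [S₁.fin and S₁.sig]
16. n0.sig = false  [S₁.pre > 23]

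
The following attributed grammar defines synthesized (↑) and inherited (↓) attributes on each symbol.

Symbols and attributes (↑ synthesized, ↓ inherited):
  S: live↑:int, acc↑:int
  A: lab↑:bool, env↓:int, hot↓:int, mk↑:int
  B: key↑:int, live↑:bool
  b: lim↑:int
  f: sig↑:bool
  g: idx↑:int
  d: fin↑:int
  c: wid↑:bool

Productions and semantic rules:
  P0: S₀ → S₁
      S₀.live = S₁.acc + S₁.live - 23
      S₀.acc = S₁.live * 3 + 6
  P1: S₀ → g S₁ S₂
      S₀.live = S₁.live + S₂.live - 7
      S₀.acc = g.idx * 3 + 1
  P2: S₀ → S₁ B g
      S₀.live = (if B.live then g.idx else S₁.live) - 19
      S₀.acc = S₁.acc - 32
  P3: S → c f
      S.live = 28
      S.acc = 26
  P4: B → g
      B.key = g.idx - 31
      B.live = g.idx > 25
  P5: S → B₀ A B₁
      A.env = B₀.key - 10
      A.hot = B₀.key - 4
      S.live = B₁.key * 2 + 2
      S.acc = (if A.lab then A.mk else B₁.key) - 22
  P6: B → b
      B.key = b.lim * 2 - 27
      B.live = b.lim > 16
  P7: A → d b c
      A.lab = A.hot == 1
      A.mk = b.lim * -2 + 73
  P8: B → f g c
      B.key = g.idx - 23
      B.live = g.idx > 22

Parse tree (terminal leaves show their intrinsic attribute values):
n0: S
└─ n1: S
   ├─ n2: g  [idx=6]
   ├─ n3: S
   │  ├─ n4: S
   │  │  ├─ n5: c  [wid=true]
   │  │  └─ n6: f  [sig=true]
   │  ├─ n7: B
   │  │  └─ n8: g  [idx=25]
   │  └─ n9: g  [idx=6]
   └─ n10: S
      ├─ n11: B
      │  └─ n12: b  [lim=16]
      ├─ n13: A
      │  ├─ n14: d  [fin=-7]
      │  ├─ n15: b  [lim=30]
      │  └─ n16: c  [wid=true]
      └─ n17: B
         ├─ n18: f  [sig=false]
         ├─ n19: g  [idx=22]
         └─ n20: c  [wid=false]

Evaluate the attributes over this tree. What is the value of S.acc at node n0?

12

1. n2.idx = 6  [terminal]
2. n5.wid = true  [terminal]
3. n6.sig = true  [terminal]
4. n4.live = 28  [28]
5. n4.acc = 26  [26]
6. n8.idx = 25  [terminal]
7. n7.key = -6  [g.idx - 31]
8. n7.live = false  [g.idx > 25]
9. n9.idx = 6  [terminal]
10. n3.live = 9  [(if B.live then g.idx else S₁.live) - 19]
11. n3.acc = -6  [S₁.acc - 32]
12. n12.lim = 16  [terminal]
13. n11.key = 5  [b.lim * 2 - 27]
14. n11.live = false  [b.lim > 16]
15. n13.env = -5  [B₀.key - 10]
16. n13.hot = 1  [B₀.key - 4]
17. n14.fin = -7  [terminal]
18. n15.lim = 30  [terminal]
19. n16.wid = true  [terminal]
20. n13.lab = true  [A.hot == 1]
21. n13.mk = 13  [b.lim * -2 + 73]
22. n18.sig = false  [terminal]
23. n19.idx = 22  [terminal]
24. n20.wid = false  [terminal]
25. n17.key = -1  [g.idx - 23]
26. n17.live = false  [g.idx > 22]
27. n10.live = 0  [B₁.key * 2 + 2]
28. n10.acc = -9  [(if A.lab then A.mk else B₁.key) - 22]
29. n1.live = 2  [S₁.live + S₂.live - 7]
30. n1.acc = 19  [g.idx * 3 + 1]
31. n0.live = -2  [S₁.acc + S₁.live - 23]
32. n0.acc = 12  [S₁.live * 3 + 6]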